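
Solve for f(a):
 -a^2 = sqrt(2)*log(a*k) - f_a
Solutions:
 f(a) = C1 + a^3/3 + sqrt(2)*a*log(a*k) - sqrt(2)*a


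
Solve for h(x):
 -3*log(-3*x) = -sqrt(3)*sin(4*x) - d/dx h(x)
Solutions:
 h(x) = C1 + 3*x*log(-x) - 3*x + 3*x*log(3) + sqrt(3)*cos(4*x)/4


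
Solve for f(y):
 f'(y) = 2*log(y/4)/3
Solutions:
 f(y) = C1 + 2*y*log(y)/3 - 4*y*log(2)/3 - 2*y/3


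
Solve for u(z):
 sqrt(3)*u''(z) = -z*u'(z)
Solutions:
 u(z) = C1 + C2*erf(sqrt(2)*3^(3/4)*z/6)


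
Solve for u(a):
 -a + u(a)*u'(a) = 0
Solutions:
 u(a) = -sqrt(C1 + a^2)
 u(a) = sqrt(C1 + a^2)


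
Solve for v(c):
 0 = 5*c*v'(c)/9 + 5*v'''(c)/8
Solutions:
 v(c) = C1 + Integral(C2*airyai(-2*3^(1/3)*c/3) + C3*airybi(-2*3^(1/3)*c/3), c)


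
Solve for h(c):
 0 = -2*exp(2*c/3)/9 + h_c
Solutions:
 h(c) = C1 + exp(2*c/3)/3


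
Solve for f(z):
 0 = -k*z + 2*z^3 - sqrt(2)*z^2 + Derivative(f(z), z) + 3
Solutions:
 f(z) = C1 + k*z^2/2 - z^4/2 + sqrt(2)*z^3/3 - 3*z


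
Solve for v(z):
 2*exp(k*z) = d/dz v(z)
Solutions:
 v(z) = C1 + 2*exp(k*z)/k


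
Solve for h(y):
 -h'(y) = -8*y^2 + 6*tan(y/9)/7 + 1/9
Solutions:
 h(y) = C1 + 8*y^3/3 - y/9 + 54*log(cos(y/9))/7


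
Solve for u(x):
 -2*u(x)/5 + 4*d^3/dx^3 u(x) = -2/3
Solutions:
 u(x) = C3*exp(10^(2/3)*x/10) + (C1*sin(10^(2/3)*sqrt(3)*x/20) + C2*cos(10^(2/3)*sqrt(3)*x/20))*exp(-10^(2/3)*x/20) + 5/3


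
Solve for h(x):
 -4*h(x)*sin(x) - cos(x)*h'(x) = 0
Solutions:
 h(x) = C1*cos(x)^4


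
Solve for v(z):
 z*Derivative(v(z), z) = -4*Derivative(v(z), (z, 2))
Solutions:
 v(z) = C1 + C2*erf(sqrt(2)*z/4)


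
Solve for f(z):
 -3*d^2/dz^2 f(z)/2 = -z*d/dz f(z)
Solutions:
 f(z) = C1 + C2*erfi(sqrt(3)*z/3)


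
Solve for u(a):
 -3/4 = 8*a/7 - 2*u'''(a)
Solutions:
 u(a) = C1 + C2*a + C3*a^2 + a^4/42 + a^3/16


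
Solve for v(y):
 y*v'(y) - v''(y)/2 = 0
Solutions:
 v(y) = C1 + C2*erfi(y)


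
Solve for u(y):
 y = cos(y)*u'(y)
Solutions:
 u(y) = C1 + Integral(y/cos(y), y)


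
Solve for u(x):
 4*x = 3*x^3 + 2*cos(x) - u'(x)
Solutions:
 u(x) = C1 + 3*x^4/4 - 2*x^2 + 2*sin(x)


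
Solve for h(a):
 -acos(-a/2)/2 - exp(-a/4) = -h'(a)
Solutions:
 h(a) = C1 + a*acos(-a/2)/2 + sqrt(4 - a^2)/2 - 4*exp(-a/4)


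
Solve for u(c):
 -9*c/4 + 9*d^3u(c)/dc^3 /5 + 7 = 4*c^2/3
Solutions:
 u(c) = C1 + C2*c + C3*c^2 + c^5/81 + 5*c^4/96 - 35*c^3/54


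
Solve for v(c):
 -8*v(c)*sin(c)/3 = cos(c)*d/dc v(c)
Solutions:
 v(c) = C1*cos(c)^(8/3)


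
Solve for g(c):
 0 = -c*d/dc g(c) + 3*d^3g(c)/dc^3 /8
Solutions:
 g(c) = C1 + Integral(C2*airyai(2*3^(2/3)*c/3) + C3*airybi(2*3^(2/3)*c/3), c)


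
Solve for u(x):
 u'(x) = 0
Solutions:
 u(x) = C1


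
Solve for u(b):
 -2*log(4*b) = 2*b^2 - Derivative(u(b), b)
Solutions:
 u(b) = C1 + 2*b^3/3 + 2*b*log(b) - 2*b + b*log(16)


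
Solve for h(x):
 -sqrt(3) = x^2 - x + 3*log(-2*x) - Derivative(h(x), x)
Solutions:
 h(x) = C1 + x^3/3 - x^2/2 + 3*x*log(-x) + x*(-3 + sqrt(3) + 3*log(2))


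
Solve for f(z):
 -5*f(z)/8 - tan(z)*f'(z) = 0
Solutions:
 f(z) = C1/sin(z)^(5/8)


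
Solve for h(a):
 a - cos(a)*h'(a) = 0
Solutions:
 h(a) = C1 + Integral(a/cos(a), a)


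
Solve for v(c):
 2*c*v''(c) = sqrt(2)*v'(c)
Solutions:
 v(c) = C1 + C2*c^(sqrt(2)/2 + 1)


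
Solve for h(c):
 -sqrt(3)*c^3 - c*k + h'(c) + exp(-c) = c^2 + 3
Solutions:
 h(c) = C1 + sqrt(3)*c^4/4 + c^3/3 + c^2*k/2 + 3*c + exp(-c)


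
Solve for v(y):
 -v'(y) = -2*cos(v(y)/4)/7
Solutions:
 -2*y/7 - 2*log(sin(v(y)/4) - 1) + 2*log(sin(v(y)/4) + 1) = C1


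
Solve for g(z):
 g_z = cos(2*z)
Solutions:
 g(z) = C1 + sin(2*z)/2


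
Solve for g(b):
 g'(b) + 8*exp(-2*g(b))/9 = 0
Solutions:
 g(b) = log(-sqrt(C1 - 16*b)) - log(3)
 g(b) = log(C1 - 16*b)/2 - log(3)


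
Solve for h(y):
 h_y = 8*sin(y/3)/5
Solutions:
 h(y) = C1 - 24*cos(y/3)/5


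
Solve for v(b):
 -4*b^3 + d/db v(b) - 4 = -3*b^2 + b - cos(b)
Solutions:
 v(b) = C1 + b^4 - b^3 + b^2/2 + 4*b - sin(b)


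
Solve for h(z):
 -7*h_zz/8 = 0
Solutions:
 h(z) = C1 + C2*z


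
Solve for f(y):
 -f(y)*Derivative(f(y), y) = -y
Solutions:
 f(y) = -sqrt(C1 + y^2)
 f(y) = sqrt(C1 + y^2)


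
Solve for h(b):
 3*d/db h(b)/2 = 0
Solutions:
 h(b) = C1


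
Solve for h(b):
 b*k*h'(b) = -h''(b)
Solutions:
 h(b) = Piecewise((-sqrt(2)*sqrt(pi)*C1*erf(sqrt(2)*b*sqrt(k)/2)/(2*sqrt(k)) - C2, (k > 0) | (k < 0)), (-C1*b - C2, True))


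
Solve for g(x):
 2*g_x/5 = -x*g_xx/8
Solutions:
 g(x) = C1 + C2/x^(11/5)


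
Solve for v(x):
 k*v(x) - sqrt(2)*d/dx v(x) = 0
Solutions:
 v(x) = C1*exp(sqrt(2)*k*x/2)


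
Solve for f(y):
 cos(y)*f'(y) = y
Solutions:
 f(y) = C1 + Integral(y/cos(y), y)


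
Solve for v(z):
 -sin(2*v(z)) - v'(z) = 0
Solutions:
 v(z) = pi - acos((-C1 - exp(4*z))/(C1 - exp(4*z)))/2
 v(z) = acos((-C1 - exp(4*z))/(C1 - exp(4*z)))/2


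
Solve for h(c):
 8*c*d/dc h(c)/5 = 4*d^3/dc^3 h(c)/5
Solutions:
 h(c) = C1 + Integral(C2*airyai(2^(1/3)*c) + C3*airybi(2^(1/3)*c), c)


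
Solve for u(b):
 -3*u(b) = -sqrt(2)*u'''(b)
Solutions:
 u(b) = C3*exp(2^(5/6)*3^(1/3)*b/2) + (C1*sin(6^(5/6)*b/4) + C2*cos(6^(5/6)*b/4))*exp(-2^(5/6)*3^(1/3)*b/4)


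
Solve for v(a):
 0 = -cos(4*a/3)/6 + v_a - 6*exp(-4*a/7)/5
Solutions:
 v(a) = C1 + sin(4*a/3)/8 - 21*exp(-4*a/7)/10


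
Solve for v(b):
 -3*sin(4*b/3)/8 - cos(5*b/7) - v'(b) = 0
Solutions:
 v(b) = C1 - 7*sin(5*b/7)/5 + 9*cos(4*b/3)/32


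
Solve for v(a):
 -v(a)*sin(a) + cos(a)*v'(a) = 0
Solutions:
 v(a) = C1/cos(a)


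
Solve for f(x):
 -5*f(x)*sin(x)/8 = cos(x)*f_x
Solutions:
 f(x) = C1*cos(x)^(5/8)


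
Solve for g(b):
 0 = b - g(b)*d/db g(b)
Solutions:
 g(b) = -sqrt(C1 + b^2)
 g(b) = sqrt(C1 + b^2)


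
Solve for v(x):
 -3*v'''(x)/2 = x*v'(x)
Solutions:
 v(x) = C1 + Integral(C2*airyai(-2^(1/3)*3^(2/3)*x/3) + C3*airybi(-2^(1/3)*3^(2/3)*x/3), x)


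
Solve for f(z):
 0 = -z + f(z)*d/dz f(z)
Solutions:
 f(z) = -sqrt(C1 + z^2)
 f(z) = sqrt(C1 + z^2)


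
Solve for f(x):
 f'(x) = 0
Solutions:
 f(x) = C1


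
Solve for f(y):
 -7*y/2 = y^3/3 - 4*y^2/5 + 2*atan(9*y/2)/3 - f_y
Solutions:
 f(y) = C1 + y^4/12 - 4*y^3/15 + 7*y^2/4 + 2*y*atan(9*y/2)/3 - 2*log(81*y^2 + 4)/27


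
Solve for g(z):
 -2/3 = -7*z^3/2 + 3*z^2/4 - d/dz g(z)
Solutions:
 g(z) = C1 - 7*z^4/8 + z^3/4 + 2*z/3


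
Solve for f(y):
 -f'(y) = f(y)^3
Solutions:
 f(y) = -sqrt(2)*sqrt(-1/(C1 - y))/2
 f(y) = sqrt(2)*sqrt(-1/(C1 - y))/2


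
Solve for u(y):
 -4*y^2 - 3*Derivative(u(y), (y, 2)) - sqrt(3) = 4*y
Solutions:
 u(y) = C1 + C2*y - y^4/9 - 2*y^3/9 - sqrt(3)*y^2/6


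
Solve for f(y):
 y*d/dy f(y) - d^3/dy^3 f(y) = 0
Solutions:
 f(y) = C1 + Integral(C2*airyai(y) + C3*airybi(y), y)


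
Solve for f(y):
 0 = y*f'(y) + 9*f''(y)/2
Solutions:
 f(y) = C1 + C2*erf(y/3)


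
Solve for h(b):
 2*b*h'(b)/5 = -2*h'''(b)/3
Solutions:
 h(b) = C1 + Integral(C2*airyai(-3^(1/3)*5^(2/3)*b/5) + C3*airybi(-3^(1/3)*5^(2/3)*b/5), b)


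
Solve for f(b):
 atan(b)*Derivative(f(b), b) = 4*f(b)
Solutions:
 f(b) = C1*exp(4*Integral(1/atan(b), b))


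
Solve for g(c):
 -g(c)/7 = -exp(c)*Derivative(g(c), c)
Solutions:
 g(c) = C1*exp(-exp(-c)/7)


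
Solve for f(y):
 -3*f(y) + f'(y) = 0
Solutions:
 f(y) = C1*exp(3*y)


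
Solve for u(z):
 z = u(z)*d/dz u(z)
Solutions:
 u(z) = -sqrt(C1 + z^2)
 u(z) = sqrt(C1 + z^2)


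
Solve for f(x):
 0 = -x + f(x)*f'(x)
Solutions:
 f(x) = -sqrt(C1 + x^2)
 f(x) = sqrt(C1 + x^2)


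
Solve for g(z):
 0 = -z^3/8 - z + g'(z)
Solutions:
 g(z) = C1 + z^4/32 + z^2/2


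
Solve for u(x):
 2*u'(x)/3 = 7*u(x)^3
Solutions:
 u(x) = -sqrt(-1/(C1 + 21*x))
 u(x) = sqrt(-1/(C1 + 21*x))


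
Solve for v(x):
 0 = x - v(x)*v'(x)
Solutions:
 v(x) = -sqrt(C1 + x^2)
 v(x) = sqrt(C1 + x^2)


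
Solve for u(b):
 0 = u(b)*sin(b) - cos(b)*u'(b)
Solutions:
 u(b) = C1/cos(b)


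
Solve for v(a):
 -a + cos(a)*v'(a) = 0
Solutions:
 v(a) = C1 + Integral(a/cos(a), a)


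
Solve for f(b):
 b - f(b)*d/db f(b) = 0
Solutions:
 f(b) = -sqrt(C1 + b^2)
 f(b) = sqrt(C1 + b^2)


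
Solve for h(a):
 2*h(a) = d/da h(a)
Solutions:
 h(a) = C1*exp(2*a)


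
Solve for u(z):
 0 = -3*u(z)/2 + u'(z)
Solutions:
 u(z) = C1*exp(3*z/2)


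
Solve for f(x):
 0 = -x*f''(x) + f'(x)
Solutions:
 f(x) = C1 + C2*x^2


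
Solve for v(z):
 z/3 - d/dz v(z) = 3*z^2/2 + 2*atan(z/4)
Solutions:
 v(z) = C1 - z^3/2 + z^2/6 - 2*z*atan(z/4) + 4*log(z^2 + 16)


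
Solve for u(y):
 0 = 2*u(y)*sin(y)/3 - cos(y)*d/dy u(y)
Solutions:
 u(y) = C1/cos(y)^(2/3)


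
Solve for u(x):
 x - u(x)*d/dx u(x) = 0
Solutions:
 u(x) = -sqrt(C1 + x^2)
 u(x) = sqrt(C1 + x^2)


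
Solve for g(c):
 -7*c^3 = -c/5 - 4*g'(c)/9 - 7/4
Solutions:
 g(c) = C1 + 63*c^4/16 - 9*c^2/40 - 63*c/16


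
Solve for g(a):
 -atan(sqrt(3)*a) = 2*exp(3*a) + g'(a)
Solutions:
 g(a) = C1 - a*atan(sqrt(3)*a) - 2*exp(3*a)/3 + sqrt(3)*log(3*a^2 + 1)/6


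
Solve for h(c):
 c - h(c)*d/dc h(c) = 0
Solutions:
 h(c) = -sqrt(C1 + c^2)
 h(c) = sqrt(C1 + c^2)


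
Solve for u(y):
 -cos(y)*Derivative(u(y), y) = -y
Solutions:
 u(y) = C1 + Integral(y/cos(y), y)


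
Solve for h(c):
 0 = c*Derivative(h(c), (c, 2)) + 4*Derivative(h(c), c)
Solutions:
 h(c) = C1 + C2/c^3


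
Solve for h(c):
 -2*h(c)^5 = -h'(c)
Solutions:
 h(c) = -(-1/(C1 + 8*c))^(1/4)
 h(c) = (-1/(C1 + 8*c))^(1/4)
 h(c) = -I*(-1/(C1 + 8*c))^(1/4)
 h(c) = I*(-1/(C1 + 8*c))^(1/4)


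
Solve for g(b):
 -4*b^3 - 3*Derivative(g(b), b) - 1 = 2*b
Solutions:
 g(b) = C1 - b^4/3 - b^2/3 - b/3


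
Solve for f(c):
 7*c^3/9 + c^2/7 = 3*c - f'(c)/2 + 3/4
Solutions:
 f(c) = C1 - 7*c^4/18 - 2*c^3/21 + 3*c^2 + 3*c/2


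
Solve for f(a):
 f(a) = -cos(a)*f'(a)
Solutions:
 f(a) = C1*sqrt(sin(a) - 1)/sqrt(sin(a) + 1)


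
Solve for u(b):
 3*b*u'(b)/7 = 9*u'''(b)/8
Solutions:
 u(b) = C1 + Integral(C2*airyai(2*21^(2/3)*b/21) + C3*airybi(2*21^(2/3)*b/21), b)


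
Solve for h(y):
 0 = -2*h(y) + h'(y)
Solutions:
 h(y) = C1*exp(2*y)


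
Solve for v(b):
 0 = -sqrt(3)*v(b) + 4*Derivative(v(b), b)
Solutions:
 v(b) = C1*exp(sqrt(3)*b/4)


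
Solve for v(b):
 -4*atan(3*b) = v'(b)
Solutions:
 v(b) = C1 - 4*b*atan(3*b) + 2*log(9*b^2 + 1)/3


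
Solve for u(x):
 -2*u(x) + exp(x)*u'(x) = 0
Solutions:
 u(x) = C1*exp(-2*exp(-x))


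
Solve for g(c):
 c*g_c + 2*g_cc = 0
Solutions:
 g(c) = C1 + C2*erf(c/2)


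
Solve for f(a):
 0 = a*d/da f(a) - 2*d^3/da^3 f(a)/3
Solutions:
 f(a) = C1 + Integral(C2*airyai(2^(2/3)*3^(1/3)*a/2) + C3*airybi(2^(2/3)*3^(1/3)*a/2), a)


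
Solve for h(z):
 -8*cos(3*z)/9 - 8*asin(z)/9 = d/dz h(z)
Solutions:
 h(z) = C1 - 8*z*asin(z)/9 - 8*sqrt(1 - z^2)/9 - 8*sin(3*z)/27


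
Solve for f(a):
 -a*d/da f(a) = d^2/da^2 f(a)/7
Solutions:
 f(a) = C1 + C2*erf(sqrt(14)*a/2)


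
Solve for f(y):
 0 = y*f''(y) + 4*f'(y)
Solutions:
 f(y) = C1 + C2/y^3


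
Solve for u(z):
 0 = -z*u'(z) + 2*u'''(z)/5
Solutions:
 u(z) = C1 + Integral(C2*airyai(2^(2/3)*5^(1/3)*z/2) + C3*airybi(2^(2/3)*5^(1/3)*z/2), z)


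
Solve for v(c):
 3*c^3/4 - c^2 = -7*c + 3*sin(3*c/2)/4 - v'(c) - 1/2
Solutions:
 v(c) = C1 - 3*c^4/16 + c^3/3 - 7*c^2/2 - c/2 - cos(3*c/2)/2


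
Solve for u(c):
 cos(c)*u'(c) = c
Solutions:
 u(c) = C1 + Integral(c/cos(c), c)


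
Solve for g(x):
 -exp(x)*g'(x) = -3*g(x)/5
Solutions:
 g(x) = C1*exp(-3*exp(-x)/5)


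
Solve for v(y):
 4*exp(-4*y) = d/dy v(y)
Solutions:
 v(y) = C1 - exp(-4*y)


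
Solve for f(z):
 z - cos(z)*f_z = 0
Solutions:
 f(z) = C1 + Integral(z/cos(z), z)


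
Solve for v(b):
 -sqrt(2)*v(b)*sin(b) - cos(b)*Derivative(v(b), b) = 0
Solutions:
 v(b) = C1*cos(b)^(sqrt(2))


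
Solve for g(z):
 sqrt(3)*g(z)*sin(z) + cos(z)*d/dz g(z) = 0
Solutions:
 g(z) = C1*cos(z)^(sqrt(3))


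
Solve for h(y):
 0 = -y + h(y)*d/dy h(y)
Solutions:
 h(y) = -sqrt(C1 + y^2)
 h(y) = sqrt(C1 + y^2)


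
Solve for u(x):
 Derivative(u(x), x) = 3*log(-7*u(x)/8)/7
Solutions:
 -7*Integral(1/(log(-_y) - 3*log(2) + log(7)), (_y, u(x)))/3 = C1 - x


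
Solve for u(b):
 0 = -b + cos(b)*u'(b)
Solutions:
 u(b) = C1 + Integral(b/cos(b), b)


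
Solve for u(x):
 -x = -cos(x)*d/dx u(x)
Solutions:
 u(x) = C1 + Integral(x/cos(x), x)


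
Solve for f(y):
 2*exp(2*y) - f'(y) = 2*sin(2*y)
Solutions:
 f(y) = C1 + exp(2*y) + cos(2*y)


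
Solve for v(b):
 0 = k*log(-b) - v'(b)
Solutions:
 v(b) = C1 + b*k*log(-b) - b*k


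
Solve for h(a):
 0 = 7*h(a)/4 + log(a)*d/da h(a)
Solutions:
 h(a) = C1*exp(-7*li(a)/4)


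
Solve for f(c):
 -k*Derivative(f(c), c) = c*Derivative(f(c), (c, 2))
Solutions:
 f(c) = C1 + c^(1 - re(k))*(C2*sin(log(c)*Abs(im(k))) + C3*cos(log(c)*im(k)))


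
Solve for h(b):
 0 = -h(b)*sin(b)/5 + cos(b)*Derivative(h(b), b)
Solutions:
 h(b) = C1/cos(b)^(1/5)


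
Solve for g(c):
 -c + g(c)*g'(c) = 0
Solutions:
 g(c) = -sqrt(C1 + c^2)
 g(c) = sqrt(C1 + c^2)


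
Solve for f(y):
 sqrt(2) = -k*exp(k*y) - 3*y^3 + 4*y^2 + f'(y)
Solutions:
 f(y) = C1 + 3*y^4/4 - 4*y^3/3 + sqrt(2)*y + exp(k*y)


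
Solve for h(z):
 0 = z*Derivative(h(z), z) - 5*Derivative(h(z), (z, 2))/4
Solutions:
 h(z) = C1 + C2*erfi(sqrt(10)*z/5)


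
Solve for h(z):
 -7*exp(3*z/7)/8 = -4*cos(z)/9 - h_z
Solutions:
 h(z) = C1 + 49*exp(3*z/7)/24 - 4*sin(z)/9


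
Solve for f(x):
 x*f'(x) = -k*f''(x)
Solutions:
 f(x) = C1 + C2*sqrt(k)*erf(sqrt(2)*x*sqrt(1/k)/2)


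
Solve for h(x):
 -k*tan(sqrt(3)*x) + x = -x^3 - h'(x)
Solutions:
 h(x) = C1 - sqrt(3)*k*log(cos(sqrt(3)*x))/3 - x^4/4 - x^2/2


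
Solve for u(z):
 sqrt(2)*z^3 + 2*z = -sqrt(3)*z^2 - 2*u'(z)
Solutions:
 u(z) = C1 - sqrt(2)*z^4/8 - sqrt(3)*z^3/6 - z^2/2


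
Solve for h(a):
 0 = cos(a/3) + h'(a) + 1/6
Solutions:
 h(a) = C1 - a/6 - 3*sin(a/3)


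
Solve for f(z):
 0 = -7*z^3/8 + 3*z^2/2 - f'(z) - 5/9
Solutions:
 f(z) = C1 - 7*z^4/32 + z^3/2 - 5*z/9


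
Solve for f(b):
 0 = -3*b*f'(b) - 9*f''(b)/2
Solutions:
 f(b) = C1 + C2*erf(sqrt(3)*b/3)


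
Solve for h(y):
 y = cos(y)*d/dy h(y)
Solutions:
 h(y) = C1 + Integral(y/cos(y), y)


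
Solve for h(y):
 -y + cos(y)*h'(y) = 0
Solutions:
 h(y) = C1 + Integral(y/cos(y), y)


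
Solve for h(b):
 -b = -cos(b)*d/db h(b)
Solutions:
 h(b) = C1 + Integral(b/cos(b), b)


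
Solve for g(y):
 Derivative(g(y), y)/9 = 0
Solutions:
 g(y) = C1


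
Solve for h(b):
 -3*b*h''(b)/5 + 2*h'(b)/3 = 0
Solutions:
 h(b) = C1 + C2*b^(19/9)


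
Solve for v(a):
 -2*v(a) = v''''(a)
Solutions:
 v(a) = (C1*sin(2^(3/4)*a/2) + C2*cos(2^(3/4)*a/2))*exp(-2^(3/4)*a/2) + (C3*sin(2^(3/4)*a/2) + C4*cos(2^(3/4)*a/2))*exp(2^(3/4)*a/2)


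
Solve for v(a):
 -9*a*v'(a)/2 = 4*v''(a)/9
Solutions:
 v(a) = C1 + C2*erf(9*a/4)


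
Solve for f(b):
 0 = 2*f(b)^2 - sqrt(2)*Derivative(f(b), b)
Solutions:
 f(b) = -1/(C1 + sqrt(2)*b)


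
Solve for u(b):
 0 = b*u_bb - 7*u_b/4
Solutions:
 u(b) = C1 + C2*b^(11/4)


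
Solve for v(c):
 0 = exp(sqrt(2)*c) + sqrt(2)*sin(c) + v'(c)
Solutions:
 v(c) = C1 - sqrt(2)*exp(sqrt(2)*c)/2 + sqrt(2)*cos(c)


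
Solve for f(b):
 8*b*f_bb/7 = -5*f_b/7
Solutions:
 f(b) = C1 + C2*b^(3/8)


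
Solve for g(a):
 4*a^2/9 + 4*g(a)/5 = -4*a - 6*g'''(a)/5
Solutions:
 g(a) = C3*exp(-2^(1/3)*3^(2/3)*a/3) - 5*a^2/9 - 5*a + (C1*sin(2^(1/3)*3^(1/6)*a/2) + C2*cos(2^(1/3)*3^(1/6)*a/2))*exp(2^(1/3)*3^(2/3)*a/6)


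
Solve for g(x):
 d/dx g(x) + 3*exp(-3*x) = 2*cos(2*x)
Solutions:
 g(x) = C1 + sin(2*x) + exp(-3*x)


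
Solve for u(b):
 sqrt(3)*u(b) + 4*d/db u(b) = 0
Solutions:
 u(b) = C1*exp(-sqrt(3)*b/4)


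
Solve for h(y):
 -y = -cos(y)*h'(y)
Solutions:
 h(y) = C1 + Integral(y/cos(y), y)


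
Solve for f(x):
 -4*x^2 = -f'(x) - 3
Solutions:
 f(x) = C1 + 4*x^3/3 - 3*x


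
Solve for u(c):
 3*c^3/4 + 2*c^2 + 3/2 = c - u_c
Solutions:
 u(c) = C1 - 3*c^4/16 - 2*c^3/3 + c^2/2 - 3*c/2


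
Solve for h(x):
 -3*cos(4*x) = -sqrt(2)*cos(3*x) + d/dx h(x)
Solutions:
 h(x) = C1 + sqrt(2)*sin(3*x)/3 - 3*sin(4*x)/4


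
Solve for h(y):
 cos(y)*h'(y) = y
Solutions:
 h(y) = C1 + Integral(y/cos(y), y)


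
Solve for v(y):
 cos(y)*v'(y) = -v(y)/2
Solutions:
 v(y) = C1*(sin(y) - 1)^(1/4)/(sin(y) + 1)^(1/4)


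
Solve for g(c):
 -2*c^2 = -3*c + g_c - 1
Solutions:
 g(c) = C1 - 2*c^3/3 + 3*c^2/2 + c


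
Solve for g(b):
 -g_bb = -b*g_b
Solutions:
 g(b) = C1 + C2*erfi(sqrt(2)*b/2)


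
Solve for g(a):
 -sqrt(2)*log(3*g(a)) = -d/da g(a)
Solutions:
 -sqrt(2)*Integral(1/(log(_y) + log(3)), (_y, g(a)))/2 = C1 - a


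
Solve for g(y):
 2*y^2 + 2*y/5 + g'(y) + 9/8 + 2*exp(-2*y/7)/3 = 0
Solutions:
 g(y) = C1 - 2*y^3/3 - y^2/5 - 9*y/8 + 7*exp(-2*y/7)/3


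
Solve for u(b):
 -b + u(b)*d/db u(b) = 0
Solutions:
 u(b) = -sqrt(C1 + b^2)
 u(b) = sqrt(C1 + b^2)


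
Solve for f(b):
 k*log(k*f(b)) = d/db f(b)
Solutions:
 li(k*f(b))/k = C1 + b*k


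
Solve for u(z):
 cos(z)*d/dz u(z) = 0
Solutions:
 u(z) = C1


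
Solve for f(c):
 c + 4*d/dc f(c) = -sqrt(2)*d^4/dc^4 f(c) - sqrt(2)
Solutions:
 f(c) = C1 + C4*exp(-sqrt(2)*c) - c^2/8 - sqrt(2)*c/4 + (C2*sin(sqrt(6)*c/2) + C3*cos(sqrt(6)*c/2))*exp(sqrt(2)*c/2)


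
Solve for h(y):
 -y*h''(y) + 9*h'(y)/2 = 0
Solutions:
 h(y) = C1 + C2*y^(11/2)


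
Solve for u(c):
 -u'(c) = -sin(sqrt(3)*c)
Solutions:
 u(c) = C1 - sqrt(3)*cos(sqrt(3)*c)/3


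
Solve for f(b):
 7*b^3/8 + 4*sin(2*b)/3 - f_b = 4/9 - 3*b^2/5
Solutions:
 f(b) = C1 + 7*b^4/32 + b^3/5 - 4*b/9 - 2*cos(2*b)/3


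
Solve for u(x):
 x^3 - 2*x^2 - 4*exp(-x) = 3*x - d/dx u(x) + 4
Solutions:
 u(x) = C1 - x^4/4 + 2*x^3/3 + 3*x^2/2 + 4*x - 4*exp(-x)


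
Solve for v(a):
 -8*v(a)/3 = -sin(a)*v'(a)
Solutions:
 v(a) = C1*(cos(a) - 1)^(4/3)/(cos(a) + 1)^(4/3)


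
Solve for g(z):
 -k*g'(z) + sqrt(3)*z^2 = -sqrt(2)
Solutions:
 g(z) = C1 + sqrt(3)*z^3/(3*k) + sqrt(2)*z/k


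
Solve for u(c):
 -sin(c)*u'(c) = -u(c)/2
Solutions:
 u(c) = C1*(cos(c) - 1)^(1/4)/(cos(c) + 1)^(1/4)


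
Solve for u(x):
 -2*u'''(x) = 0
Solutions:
 u(x) = C1 + C2*x + C3*x^2


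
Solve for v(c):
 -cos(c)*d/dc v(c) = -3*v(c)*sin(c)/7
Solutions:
 v(c) = C1/cos(c)^(3/7)


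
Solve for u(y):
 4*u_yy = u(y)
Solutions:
 u(y) = C1*exp(-y/2) + C2*exp(y/2)


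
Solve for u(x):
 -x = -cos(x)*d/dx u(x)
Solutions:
 u(x) = C1 + Integral(x/cos(x), x)


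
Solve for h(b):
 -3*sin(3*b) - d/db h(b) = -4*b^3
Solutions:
 h(b) = C1 + b^4 + cos(3*b)


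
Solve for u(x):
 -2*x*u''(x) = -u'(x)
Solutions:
 u(x) = C1 + C2*x^(3/2)


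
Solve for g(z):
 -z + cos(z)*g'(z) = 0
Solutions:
 g(z) = C1 + Integral(z/cos(z), z)


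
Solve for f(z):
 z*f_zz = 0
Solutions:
 f(z) = C1 + C2*z


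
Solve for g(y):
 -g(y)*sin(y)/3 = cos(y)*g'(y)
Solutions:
 g(y) = C1*cos(y)^(1/3)


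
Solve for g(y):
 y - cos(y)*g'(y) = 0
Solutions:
 g(y) = C1 + Integral(y/cos(y), y)


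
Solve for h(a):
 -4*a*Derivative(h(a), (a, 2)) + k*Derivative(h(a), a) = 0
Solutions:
 h(a) = C1 + a^(re(k)/4 + 1)*(C2*sin(log(a)*Abs(im(k))/4) + C3*cos(log(a)*im(k)/4))


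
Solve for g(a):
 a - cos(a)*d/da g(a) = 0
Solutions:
 g(a) = C1 + Integral(a/cos(a), a)


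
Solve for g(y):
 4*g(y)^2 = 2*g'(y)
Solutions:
 g(y) = -1/(C1 + 2*y)


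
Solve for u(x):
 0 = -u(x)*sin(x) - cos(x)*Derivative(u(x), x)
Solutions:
 u(x) = C1*cos(x)


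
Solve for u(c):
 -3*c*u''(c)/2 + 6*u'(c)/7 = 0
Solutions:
 u(c) = C1 + C2*c^(11/7)


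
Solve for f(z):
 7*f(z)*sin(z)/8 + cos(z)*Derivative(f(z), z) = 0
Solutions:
 f(z) = C1*cos(z)^(7/8)


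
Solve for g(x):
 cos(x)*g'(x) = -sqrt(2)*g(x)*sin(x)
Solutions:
 g(x) = C1*cos(x)^(sqrt(2))


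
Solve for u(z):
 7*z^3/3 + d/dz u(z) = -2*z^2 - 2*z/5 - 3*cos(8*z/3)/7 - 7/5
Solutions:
 u(z) = C1 - 7*z^4/12 - 2*z^3/3 - z^2/5 - 7*z/5 - 9*sin(8*z/3)/56


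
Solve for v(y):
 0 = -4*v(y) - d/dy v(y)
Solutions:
 v(y) = C1*exp(-4*y)


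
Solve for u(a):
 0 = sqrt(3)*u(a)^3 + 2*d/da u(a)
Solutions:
 u(a) = -sqrt(-1/(C1 - sqrt(3)*a))
 u(a) = sqrt(-1/(C1 - sqrt(3)*a))


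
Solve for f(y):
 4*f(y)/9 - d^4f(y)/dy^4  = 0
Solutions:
 f(y) = C1*exp(-sqrt(6)*y/3) + C2*exp(sqrt(6)*y/3) + C3*sin(sqrt(6)*y/3) + C4*cos(sqrt(6)*y/3)


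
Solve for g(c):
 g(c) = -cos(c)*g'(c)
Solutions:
 g(c) = C1*sqrt(sin(c) - 1)/sqrt(sin(c) + 1)


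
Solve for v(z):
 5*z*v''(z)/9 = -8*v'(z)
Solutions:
 v(z) = C1 + C2/z^(67/5)


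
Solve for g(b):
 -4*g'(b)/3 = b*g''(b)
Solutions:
 g(b) = C1 + C2/b^(1/3)


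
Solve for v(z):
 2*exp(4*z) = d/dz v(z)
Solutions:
 v(z) = C1 + exp(4*z)/2


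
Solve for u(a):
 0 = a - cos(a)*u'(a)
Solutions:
 u(a) = C1 + Integral(a/cos(a), a)


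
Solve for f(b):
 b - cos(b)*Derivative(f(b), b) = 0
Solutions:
 f(b) = C1 + Integral(b/cos(b), b)


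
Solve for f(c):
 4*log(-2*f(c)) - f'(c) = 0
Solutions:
 -Integral(1/(log(-_y) + log(2)), (_y, f(c)))/4 = C1 - c


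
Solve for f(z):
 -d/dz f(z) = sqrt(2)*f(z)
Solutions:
 f(z) = C1*exp(-sqrt(2)*z)


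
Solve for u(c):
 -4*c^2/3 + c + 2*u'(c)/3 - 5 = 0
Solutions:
 u(c) = C1 + 2*c^3/3 - 3*c^2/4 + 15*c/2


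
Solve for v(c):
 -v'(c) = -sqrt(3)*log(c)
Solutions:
 v(c) = C1 + sqrt(3)*c*log(c) - sqrt(3)*c


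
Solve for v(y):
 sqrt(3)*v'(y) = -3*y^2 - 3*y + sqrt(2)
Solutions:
 v(y) = C1 - sqrt(3)*y^3/3 - sqrt(3)*y^2/2 + sqrt(6)*y/3


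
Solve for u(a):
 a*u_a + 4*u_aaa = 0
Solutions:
 u(a) = C1 + Integral(C2*airyai(-2^(1/3)*a/2) + C3*airybi(-2^(1/3)*a/2), a)


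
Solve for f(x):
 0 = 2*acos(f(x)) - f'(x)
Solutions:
 Integral(1/acos(_y), (_y, f(x))) = C1 + 2*x


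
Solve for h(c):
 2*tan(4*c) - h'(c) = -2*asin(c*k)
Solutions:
 h(c) = C1 + 2*Piecewise((c*asin(c*k) + sqrt(-c^2*k^2 + 1)/k, Ne(k, 0)), (0, True)) - log(cos(4*c))/2


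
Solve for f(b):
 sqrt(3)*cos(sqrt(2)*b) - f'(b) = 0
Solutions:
 f(b) = C1 + sqrt(6)*sin(sqrt(2)*b)/2


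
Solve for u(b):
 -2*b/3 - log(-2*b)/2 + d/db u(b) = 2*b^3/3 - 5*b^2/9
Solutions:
 u(b) = C1 + b^4/6 - 5*b^3/27 + b^2/3 + b*log(-b)/2 + b*(-1 + log(2))/2


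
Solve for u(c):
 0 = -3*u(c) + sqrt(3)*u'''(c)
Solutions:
 u(c) = C3*exp(3^(1/6)*c) + (C1*sin(3^(2/3)*c/2) + C2*cos(3^(2/3)*c/2))*exp(-3^(1/6)*c/2)


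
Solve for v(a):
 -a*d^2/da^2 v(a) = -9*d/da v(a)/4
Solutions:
 v(a) = C1 + C2*a^(13/4)


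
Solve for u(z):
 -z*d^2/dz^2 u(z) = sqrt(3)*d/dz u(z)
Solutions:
 u(z) = C1 + C2*z^(1 - sqrt(3))


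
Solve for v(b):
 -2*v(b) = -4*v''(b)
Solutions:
 v(b) = C1*exp(-sqrt(2)*b/2) + C2*exp(sqrt(2)*b/2)


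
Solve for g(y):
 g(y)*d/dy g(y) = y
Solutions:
 g(y) = -sqrt(C1 + y^2)
 g(y) = sqrt(C1 + y^2)


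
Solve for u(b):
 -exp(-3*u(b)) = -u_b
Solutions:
 u(b) = log(C1 + 3*b)/3
 u(b) = log((-3^(1/3) - 3^(5/6)*I)*(C1 + b)^(1/3)/2)
 u(b) = log((-3^(1/3) + 3^(5/6)*I)*(C1 + b)^(1/3)/2)


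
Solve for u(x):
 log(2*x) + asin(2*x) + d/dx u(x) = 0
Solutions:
 u(x) = C1 - x*log(x) - x*asin(2*x) - x*log(2) + x - sqrt(1 - 4*x^2)/2


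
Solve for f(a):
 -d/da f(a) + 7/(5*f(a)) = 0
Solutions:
 f(a) = -sqrt(C1 + 70*a)/5
 f(a) = sqrt(C1 + 70*a)/5


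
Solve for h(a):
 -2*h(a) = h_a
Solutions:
 h(a) = C1*exp(-2*a)


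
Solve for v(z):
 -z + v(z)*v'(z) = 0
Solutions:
 v(z) = -sqrt(C1 + z^2)
 v(z) = sqrt(C1 + z^2)


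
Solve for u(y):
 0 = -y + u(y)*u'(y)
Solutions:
 u(y) = -sqrt(C1 + y^2)
 u(y) = sqrt(C1 + y^2)


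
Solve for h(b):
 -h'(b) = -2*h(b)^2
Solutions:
 h(b) = -1/(C1 + 2*b)


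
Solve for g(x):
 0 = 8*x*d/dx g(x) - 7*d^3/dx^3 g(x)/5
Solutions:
 g(x) = C1 + Integral(C2*airyai(2*5^(1/3)*7^(2/3)*x/7) + C3*airybi(2*5^(1/3)*7^(2/3)*x/7), x)


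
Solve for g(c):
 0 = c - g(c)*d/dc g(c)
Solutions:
 g(c) = -sqrt(C1 + c^2)
 g(c) = sqrt(C1 + c^2)


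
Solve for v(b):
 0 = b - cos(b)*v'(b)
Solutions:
 v(b) = C1 + Integral(b/cos(b), b)


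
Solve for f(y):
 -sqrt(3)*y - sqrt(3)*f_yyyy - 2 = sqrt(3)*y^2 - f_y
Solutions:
 f(y) = C1 + C4*exp(3^(5/6)*y/3) + sqrt(3)*y^3/3 + sqrt(3)*y^2/2 + 2*y + (C2*sin(3^(1/3)*y/2) + C3*cos(3^(1/3)*y/2))*exp(-3^(5/6)*y/6)


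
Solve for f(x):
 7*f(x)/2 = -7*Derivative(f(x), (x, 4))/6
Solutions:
 f(x) = (C1*sin(sqrt(2)*3^(1/4)*x/2) + C2*cos(sqrt(2)*3^(1/4)*x/2))*exp(-sqrt(2)*3^(1/4)*x/2) + (C3*sin(sqrt(2)*3^(1/4)*x/2) + C4*cos(sqrt(2)*3^(1/4)*x/2))*exp(sqrt(2)*3^(1/4)*x/2)


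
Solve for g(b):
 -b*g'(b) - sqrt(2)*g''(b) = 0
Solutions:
 g(b) = C1 + C2*erf(2^(1/4)*b/2)


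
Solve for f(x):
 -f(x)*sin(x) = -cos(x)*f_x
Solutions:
 f(x) = C1/cos(x)


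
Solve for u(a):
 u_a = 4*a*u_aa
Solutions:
 u(a) = C1 + C2*a^(5/4)


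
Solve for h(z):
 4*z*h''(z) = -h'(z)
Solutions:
 h(z) = C1 + C2*z^(3/4)


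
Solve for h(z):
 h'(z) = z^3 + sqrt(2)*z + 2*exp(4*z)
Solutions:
 h(z) = C1 + z^4/4 + sqrt(2)*z^2/2 + exp(4*z)/2


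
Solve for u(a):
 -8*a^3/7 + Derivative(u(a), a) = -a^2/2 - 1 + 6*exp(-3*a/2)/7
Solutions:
 u(a) = C1 + 2*a^4/7 - a^3/6 - a - 4*exp(-3*a/2)/7


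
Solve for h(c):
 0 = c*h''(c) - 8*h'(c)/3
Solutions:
 h(c) = C1 + C2*c^(11/3)


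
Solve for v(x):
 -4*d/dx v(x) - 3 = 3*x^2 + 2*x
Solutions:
 v(x) = C1 - x^3/4 - x^2/4 - 3*x/4


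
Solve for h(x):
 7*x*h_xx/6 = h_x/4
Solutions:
 h(x) = C1 + C2*x^(17/14)


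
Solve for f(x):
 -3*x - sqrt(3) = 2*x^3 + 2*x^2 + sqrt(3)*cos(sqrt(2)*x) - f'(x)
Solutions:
 f(x) = C1 + x^4/2 + 2*x^3/3 + 3*x^2/2 + sqrt(3)*x + sqrt(6)*sin(sqrt(2)*x)/2


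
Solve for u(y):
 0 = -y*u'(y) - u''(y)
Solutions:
 u(y) = C1 + C2*erf(sqrt(2)*y/2)


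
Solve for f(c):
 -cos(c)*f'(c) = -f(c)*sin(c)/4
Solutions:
 f(c) = C1/cos(c)^(1/4)


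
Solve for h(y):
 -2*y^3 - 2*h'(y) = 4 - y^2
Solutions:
 h(y) = C1 - y^4/4 + y^3/6 - 2*y


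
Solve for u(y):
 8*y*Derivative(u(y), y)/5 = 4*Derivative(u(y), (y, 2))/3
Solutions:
 u(y) = C1 + C2*erfi(sqrt(15)*y/5)


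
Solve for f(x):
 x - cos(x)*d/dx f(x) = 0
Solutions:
 f(x) = C1 + Integral(x/cos(x), x)


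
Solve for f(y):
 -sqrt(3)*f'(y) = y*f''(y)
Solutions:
 f(y) = C1 + C2*y^(1 - sqrt(3))


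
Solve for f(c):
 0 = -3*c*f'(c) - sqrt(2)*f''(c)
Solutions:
 f(c) = C1 + C2*erf(2^(1/4)*sqrt(3)*c/2)


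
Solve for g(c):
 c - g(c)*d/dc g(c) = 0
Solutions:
 g(c) = -sqrt(C1 + c^2)
 g(c) = sqrt(C1 + c^2)


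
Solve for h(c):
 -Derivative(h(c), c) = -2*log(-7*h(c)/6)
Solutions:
 -Integral(1/(log(-_y) - log(6) + log(7)), (_y, h(c)))/2 = C1 - c


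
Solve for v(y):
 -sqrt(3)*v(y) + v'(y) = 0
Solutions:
 v(y) = C1*exp(sqrt(3)*y)


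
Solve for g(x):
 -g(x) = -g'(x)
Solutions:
 g(x) = C1*exp(x)


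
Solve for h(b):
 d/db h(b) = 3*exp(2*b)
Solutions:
 h(b) = C1 + 3*exp(2*b)/2


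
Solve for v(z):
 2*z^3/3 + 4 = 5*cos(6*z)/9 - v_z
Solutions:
 v(z) = C1 - z^4/6 - 4*z + 5*sin(6*z)/54


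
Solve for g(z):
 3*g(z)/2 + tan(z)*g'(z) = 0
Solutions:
 g(z) = C1/sin(z)^(3/2)


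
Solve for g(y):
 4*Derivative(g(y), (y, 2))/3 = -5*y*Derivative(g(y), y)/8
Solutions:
 g(y) = C1 + C2*erf(sqrt(15)*y/8)


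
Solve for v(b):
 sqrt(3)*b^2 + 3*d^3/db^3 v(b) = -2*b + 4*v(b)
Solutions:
 v(b) = C3*exp(6^(2/3)*b/3) + sqrt(3)*b^2/4 + b/2 + (C1*sin(2^(2/3)*3^(1/6)*b/2) + C2*cos(2^(2/3)*3^(1/6)*b/2))*exp(-6^(2/3)*b/6)


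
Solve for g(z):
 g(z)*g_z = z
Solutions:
 g(z) = -sqrt(C1 + z^2)
 g(z) = sqrt(C1 + z^2)


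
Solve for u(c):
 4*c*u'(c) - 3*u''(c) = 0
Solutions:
 u(c) = C1 + C2*erfi(sqrt(6)*c/3)


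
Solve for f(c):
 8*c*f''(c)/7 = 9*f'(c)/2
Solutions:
 f(c) = C1 + C2*c^(79/16)


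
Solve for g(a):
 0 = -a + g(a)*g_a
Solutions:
 g(a) = -sqrt(C1 + a^2)
 g(a) = sqrt(C1 + a^2)


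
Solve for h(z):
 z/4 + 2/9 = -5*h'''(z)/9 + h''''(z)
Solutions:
 h(z) = C1 + C2*z + C3*z^2 + C4*exp(5*z/9) - 3*z^4/160 - 121*z^3/600


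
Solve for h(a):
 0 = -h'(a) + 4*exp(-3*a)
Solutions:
 h(a) = C1 - 4*exp(-3*a)/3


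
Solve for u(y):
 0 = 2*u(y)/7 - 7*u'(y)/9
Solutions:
 u(y) = C1*exp(18*y/49)


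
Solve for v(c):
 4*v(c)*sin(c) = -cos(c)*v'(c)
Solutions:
 v(c) = C1*cos(c)^4


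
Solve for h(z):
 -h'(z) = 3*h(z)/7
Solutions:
 h(z) = C1*exp(-3*z/7)


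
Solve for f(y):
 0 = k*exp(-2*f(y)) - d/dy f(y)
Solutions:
 f(y) = log(-sqrt(C1 + 2*k*y))
 f(y) = log(C1 + 2*k*y)/2


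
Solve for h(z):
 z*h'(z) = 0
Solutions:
 h(z) = C1


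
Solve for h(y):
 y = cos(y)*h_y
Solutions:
 h(y) = C1 + Integral(y/cos(y), y)


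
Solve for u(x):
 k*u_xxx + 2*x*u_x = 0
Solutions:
 u(x) = C1 + Integral(C2*airyai(2^(1/3)*x*(-1/k)^(1/3)) + C3*airybi(2^(1/3)*x*(-1/k)^(1/3)), x)


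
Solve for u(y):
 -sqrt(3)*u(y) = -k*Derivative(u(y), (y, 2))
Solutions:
 u(y) = C1*exp(-3^(1/4)*y*sqrt(1/k)) + C2*exp(3^(1/4)*y*sqrt(1/k))


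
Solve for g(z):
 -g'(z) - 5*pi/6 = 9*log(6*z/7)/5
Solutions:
 g(z) = C1 - 9*z*log(z)/5 - 9*z*log(6)/5 - 5*pi*z/6 + 9*z/5 + 9*z*log(7)/5


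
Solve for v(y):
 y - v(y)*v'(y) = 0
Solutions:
 v(y) = -sqrt(C1 + y^2)
 v(y) = sqrt(C1 + y^2)


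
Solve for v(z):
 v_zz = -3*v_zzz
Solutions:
 v(z) = C1 + C2*z + C3*exp(-z/3)


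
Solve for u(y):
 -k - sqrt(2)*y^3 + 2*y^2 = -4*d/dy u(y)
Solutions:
 u(y) = C1 + k*y/4 + sqrt(2)*y^4/16 - y^3/6


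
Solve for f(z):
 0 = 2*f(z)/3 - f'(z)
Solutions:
 f(z) = C1*exp(2*z/3)


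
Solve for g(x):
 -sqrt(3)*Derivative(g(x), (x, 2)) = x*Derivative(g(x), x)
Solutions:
 g(x) = C1 + C2*erf(sqrt(2)*3^(3/4)*x/6)


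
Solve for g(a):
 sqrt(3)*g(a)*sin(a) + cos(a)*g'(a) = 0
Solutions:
 g(a) = C1*cos(a)^(sqrt(3))


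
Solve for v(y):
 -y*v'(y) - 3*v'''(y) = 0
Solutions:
 v(y) = C1 + Integral(C2*airyai(-3^(2/3)*y/3) + C3*airybi(-3^(2/3)*y/3), y)


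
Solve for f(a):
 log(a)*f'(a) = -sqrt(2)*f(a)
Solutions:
 f(a) = C1*exp(-sqrt(2)*li(a))


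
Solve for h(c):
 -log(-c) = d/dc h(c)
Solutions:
 h(c) = C1 - c*log(-c) + c


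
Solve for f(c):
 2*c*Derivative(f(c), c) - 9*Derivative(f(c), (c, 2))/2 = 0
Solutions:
 f(c) = C1 + C2*erfi(sqrt(2)*c/3)


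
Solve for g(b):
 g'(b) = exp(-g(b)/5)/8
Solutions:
 g(b) = 5*log(C1 + b/40)


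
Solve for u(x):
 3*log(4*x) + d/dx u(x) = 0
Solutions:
 u(x) = C1 - 3*x*log(x) - x*log(64) + 3*x


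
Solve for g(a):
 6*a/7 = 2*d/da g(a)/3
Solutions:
 g(a) = C1 + 9*a^2/14


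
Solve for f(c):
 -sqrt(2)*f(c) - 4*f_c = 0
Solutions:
 f(c) = C1*exp(-sqrt(2)*c/4)


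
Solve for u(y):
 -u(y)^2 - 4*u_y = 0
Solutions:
 u(y) = 4/(C1 + y)


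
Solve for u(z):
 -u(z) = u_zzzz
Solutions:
 u(z) = (C1*sin(sqrt(2)*z/2) + C2*cos(sqrt(2)*z/2))*exp(-sqrt(2)*z/2) + (C3*sin(sqrt(2)*z/2) + C4*cos(sqrt(2)*z/2))*exp(sqrt(2)*z/2)


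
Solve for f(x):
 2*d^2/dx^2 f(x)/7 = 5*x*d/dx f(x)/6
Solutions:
 f(x) = C1 + C2*erfi(sqrt(210)*x/12)


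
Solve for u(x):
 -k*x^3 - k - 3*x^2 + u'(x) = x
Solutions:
 u(x) = C1 + k*x^4/4 + k*x + x^3 + x^2/2


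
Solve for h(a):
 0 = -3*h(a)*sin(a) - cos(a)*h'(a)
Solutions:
 h(a) = C1*cos(a)^3


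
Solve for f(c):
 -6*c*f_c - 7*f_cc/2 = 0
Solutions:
 f(c) = C1 + C2*erf(sqrt(42)*c/7)


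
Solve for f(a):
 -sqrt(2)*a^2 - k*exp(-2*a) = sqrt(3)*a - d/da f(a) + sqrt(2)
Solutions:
 f(a) = C1 + sqrt(2)*a^3/3 + sqrt(3)*a^2/2 + sqrt(2)*a - k*exp(-2*a)/2


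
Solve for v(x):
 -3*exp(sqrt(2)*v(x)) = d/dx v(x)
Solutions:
 v(x) = sqrt(2)*(2*log(1/(C1 + 3*x)) - log(2))/4


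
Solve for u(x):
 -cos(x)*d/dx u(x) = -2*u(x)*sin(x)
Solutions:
 u(x) = C1/cos(x)^2


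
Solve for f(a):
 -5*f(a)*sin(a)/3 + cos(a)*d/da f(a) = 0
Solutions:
 f(a) = C1/cos(a)^(5/3)


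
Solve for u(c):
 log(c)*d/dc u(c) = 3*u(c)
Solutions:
 u(c) = C1*exp(3*li(c))


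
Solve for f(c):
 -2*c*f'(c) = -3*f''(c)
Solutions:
 f(c) = C1 + C2*erfi(sqrt(3)*c/3)


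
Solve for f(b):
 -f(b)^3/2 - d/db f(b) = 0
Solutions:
 f(b) = -sqrt(-1/(C1 - b))
 f(b) = sqrt(-1/(C1 - b))


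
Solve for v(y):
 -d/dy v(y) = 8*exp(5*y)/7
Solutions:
 v(y) = C1 - 8*exp(5*y)/35


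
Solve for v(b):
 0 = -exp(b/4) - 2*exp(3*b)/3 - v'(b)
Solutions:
 v(b) = C1 - 4*exp(b/4) - 2*exp(3*b)/9


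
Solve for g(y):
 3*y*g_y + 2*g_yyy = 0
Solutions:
 g(y) = C1 + Integral(C2*airyai(-2^(2/3)*3^(1/3)*y/2) + C3*airybi(-2^(2/3)*3^(1/3)*y/2), y)


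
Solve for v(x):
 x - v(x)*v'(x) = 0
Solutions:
 v(x) = -sqrt(C1 + x^2)
 v(x) = sqrt(C1 + x^2)


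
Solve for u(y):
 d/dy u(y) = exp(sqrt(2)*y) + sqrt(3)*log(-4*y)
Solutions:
 u(y) = C1 + sqrt(3)*y*log(-y) + sqrt(3)*y*(-1 + 2*log(2)) + sqrt(2)*exp(sqrt(2)*y)/2


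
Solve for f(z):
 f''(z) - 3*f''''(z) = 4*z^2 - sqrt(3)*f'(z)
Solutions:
 f(z) = C1 + C2*exp(-2^(1/3)*3^(1/6)*z*(6/(sqrt(717) + 27)^(1/3) + 2^(1/3)*3^(2/3)*(sqrt(717) + 27)^(1/3))/36)*sin(z*(-12^(1/3)*(sqrt(717) + 27)^(1/3) + 2*18^(1/3)/(sqrt(717) + 27)^(1/3))/12) + C3*exp(-2^(1/3)*3^(1/6)*z*(6/(sqrt(717) + 27)^(1/3) + 2^(1/3)*3^(2/3)*(sqrt(717) + 27)^(1/3))/36)*cos(z*(-12^(1/3)*(sqrt(717) + 27)^(1/3) + 2*18^(1/3)/(sqrt(717) + 27)^(1/3))/12) + C4*exp(2^(1/3)*3^(1/6)*z*(6/(sqrt(717) + 27)^(1/3) + 2^(1/3)*3^(2/3)*(sqrt(717) + 27)^(1/3))/18) + 4*sqrt(3)*z^3/9 - 4*z^2/3 + 8*sqrt(3)*z/9


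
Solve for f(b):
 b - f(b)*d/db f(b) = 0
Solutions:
 f(b) = -sqrt(C1 + b^2)
 f(b) = sqrt(C1 + b^2)


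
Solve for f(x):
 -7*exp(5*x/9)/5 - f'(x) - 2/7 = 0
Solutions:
 f(x) = C1 - 2*x/7 - 63*exp(5*x/9)/25


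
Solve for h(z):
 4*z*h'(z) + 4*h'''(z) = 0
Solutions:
 h(z) = C1 + Integral(C2*airyai(-z) + C3*airybi(-z), z)


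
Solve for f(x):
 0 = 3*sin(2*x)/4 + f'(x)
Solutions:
 f(x) = C1 + 3*cos(2*x)/8


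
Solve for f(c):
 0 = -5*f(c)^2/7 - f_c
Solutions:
 f(c) = 7/(C1 + 5*c)


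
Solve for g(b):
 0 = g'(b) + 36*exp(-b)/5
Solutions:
 g(b) = C1 + 36*exp(-b)/5


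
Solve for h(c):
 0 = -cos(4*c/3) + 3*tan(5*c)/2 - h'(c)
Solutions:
 h(c) = C1 - 3*log(cos(5*c))/10 - 3*sin(4*c/3)/4


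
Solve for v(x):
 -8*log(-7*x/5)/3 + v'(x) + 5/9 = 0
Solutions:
 v(x) = C1 + 8*x*log(-x)/3 + x*(-24*log(5) - 29 + 24*log(7))/9


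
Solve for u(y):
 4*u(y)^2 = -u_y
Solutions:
 u(y) = 1/(C1 + 4*y)


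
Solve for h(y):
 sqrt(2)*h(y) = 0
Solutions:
 h(y) = 0


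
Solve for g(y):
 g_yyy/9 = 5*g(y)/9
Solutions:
 g(y) = C3*exp(5^(1/3)*y) + (C1*sin(sqrt(3)*5^(1/3)*y/2) + C2*cos(sqrt(3)*5^(1/3)*y/2))*exp(-5^(1/3)*y/2)


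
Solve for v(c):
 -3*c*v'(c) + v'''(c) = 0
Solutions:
 v(c) = C1 + Integral(C2*airyai(3^(1/3)*c) + C3*airybi(3^(1/3)*c), c)


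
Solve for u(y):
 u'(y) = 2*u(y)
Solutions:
 u(y) = C1*exp(2*y)


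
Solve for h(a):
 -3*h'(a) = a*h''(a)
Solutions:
 h(a) = C1 + C2/a^2


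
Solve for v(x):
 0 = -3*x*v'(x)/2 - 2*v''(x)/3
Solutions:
 v(x) = C1 + C2*erf(3*sqrt(2)*x/4)


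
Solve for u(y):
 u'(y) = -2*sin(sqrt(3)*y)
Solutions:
 u(y) = C1 + 2*sqrt(3)*cos(sqrt(3)*y)/3


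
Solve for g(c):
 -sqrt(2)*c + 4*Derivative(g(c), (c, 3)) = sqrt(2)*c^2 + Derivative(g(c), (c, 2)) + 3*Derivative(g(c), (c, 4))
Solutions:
 g(c) = C1 + C2*c + C3*exp(c/3) + C4*exp(c) - sqrt(2)*c^4/12 - 3*sqrt(2)*c^3/2 - 15*sqrt(2)*c^2


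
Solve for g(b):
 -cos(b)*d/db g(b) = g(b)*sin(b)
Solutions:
 g(b) = C1*cos(b)


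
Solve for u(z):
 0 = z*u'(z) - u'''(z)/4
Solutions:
 u(z) = C1 + Integral(C2*airyai(2^(2/3)*z) + C3*airybi(2^(2/3)*z), z)


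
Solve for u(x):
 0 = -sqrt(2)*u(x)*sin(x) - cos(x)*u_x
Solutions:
 u(x) = C1*cos(x)^(sqrt(2))


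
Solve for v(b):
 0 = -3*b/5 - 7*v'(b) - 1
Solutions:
 v(b) = C1 - 3*b^2/70 - b/7


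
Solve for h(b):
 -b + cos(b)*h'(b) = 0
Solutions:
 h(b) = C1 + Integral(b/cos(b), b)


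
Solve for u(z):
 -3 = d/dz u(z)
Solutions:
 u(z) = C1 - 3*z


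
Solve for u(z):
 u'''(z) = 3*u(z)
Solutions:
 u(z) = C3*exp(3^(1/3)*z) + (C1*sin(3^(5/6)*z/2) + C2*cos(3^(5/6)*z/2))*exp(-3^(1/3)*z/2)


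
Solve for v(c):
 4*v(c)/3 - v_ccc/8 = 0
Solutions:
 v(c) = C3*exp(2*6^(2/3)*c/3) + (C1*sin(2^(2/3)*3^(1/6)*c) + C2*cos(2^(2/3)*3^(1/6)*c))*exp(-6^(2/3)*c/3)


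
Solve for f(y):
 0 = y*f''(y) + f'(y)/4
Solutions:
 f(y) = C1 + C2*y^(3/4)


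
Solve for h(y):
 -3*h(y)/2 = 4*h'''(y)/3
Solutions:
 h(y) = C3*exp(-3^(2/3)*y/2) + (C1*sin(3*3^(1/6)*y/4) + C2*cos(3*3^(1/6)*y/4))*exp(3^(2/3)*y/4)


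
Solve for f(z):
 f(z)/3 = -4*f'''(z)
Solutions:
 f(z) = C3*exp(z*(-18^(1/3) + 3*2^(1/3)*3^(2/3))/24)*sin(2^(1/3)*3^(1/6)*z/4) + C4*exp(z*(-18^(1/3) + 3*2^(1/3)*3^(2/3))/24)*cos(2^(1/3)*3^(1/6)*z/4) + C5*exp(-z*(18^(1/3) + 3*2^(1/3)*3^(2/3))/24) + (C1*sin(2^(1/3)*3^(1/6)*z/4) + C2*cos(2^(1/3)*3^(1/6)*z/4))*exp(18^(1/3)*z/12)


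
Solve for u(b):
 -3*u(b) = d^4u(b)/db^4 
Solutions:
 u(b) = (C1*sin(sqrt(2)*3^(1/4)*b/2) + C2*cos(sqrt(2)*3^(1/4)*b/2))*exp(-sqrt(2)*3^(1/4)*b/2) + (C3*sin(sqrt(2)*3^(1/4)*b/2) + C4*cos(sqrt(2)*3^(1/4)*b/2))*exp(sqrt(2)*3^(1/4)*b/2)


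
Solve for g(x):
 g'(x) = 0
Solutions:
 g(x) = C1


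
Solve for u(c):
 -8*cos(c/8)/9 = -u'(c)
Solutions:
 u(c) = C1 + 64*sin(c/8)/9


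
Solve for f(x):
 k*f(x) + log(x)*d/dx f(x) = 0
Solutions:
 f(x) = C1*exp(-k*li(x))


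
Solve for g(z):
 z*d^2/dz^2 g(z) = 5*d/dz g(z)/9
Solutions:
 g(z) = C1 + C2*z^(14/9)


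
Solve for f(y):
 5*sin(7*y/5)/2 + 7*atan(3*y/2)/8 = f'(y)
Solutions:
 f(y) = C1 + 7*y*atan(3*y/2)/8 - 7*log(9*y^2 + 4)/24 - 25*cos(7*y/5)/14


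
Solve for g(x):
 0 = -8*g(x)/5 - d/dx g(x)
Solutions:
 g(x) = C1*exp(-8*x/5)


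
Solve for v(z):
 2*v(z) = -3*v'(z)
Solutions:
 v(z) = C1*exp(-2*z/3)


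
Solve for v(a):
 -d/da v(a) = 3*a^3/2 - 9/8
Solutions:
 v(a) = C1 - 3*a^4/8 + 9*a/8


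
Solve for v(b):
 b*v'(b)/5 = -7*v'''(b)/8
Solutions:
 v(b) = C1 + Integral(C2*airyai(-2*35^(2/3)*b/35) + C3*airybi(-2*35^(2/3)*b/35), b)


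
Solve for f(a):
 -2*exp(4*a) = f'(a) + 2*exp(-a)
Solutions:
 f(a) = C1 - exp(4*a)/2 + 2*exp(-a)


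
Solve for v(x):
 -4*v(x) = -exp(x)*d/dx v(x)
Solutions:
 v(x) = C1*exp(-4*exp(-x))


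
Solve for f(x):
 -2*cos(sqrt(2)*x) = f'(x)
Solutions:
 f(x) = C1 - sqrt(2)*sin(sqrt(2)*x)


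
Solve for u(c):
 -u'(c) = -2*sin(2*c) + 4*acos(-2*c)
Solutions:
 u(c) = C1 - 4*c*acos(-2*c) - 2*sqrt(1 - 4*c^2) - cos(2*c)


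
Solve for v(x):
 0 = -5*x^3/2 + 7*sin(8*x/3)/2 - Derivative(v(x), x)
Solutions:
 v(x) = C1 - 5*x^4/8 - 21*cos(8*x/3)/16


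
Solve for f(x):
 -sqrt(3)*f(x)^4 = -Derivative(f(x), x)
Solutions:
 f(x) = (-1/(C1 + 3*sqrt(3)*x))^(1/3)
 f(x) = (-1/(C1 + sqrt(3)*x))^(1/3)*(-3^(2/3) - 3*3^(1/6)*I)/6
 f(x) = (-1/(C1 + sqrt(3)*x))^(1/3)*(-3^(2/3) + 3*3^(1/6)*I)/6


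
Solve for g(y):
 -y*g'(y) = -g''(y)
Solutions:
 g(y) = C1 + C2*erfi(sqrt(2)*y/2)


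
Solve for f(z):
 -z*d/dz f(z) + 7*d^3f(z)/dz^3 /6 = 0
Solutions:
 f(z) = C1 + Integral(C2*airyai(6^(1/3)*7^(2/3)*z/7) + C3*airybi(6^(1/3)*7^(2/3)*z/7), z)


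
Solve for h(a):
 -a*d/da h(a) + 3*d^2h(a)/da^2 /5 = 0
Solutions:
 h(a) = C1 + C2*erfi(sqrt(30)*a/6)
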